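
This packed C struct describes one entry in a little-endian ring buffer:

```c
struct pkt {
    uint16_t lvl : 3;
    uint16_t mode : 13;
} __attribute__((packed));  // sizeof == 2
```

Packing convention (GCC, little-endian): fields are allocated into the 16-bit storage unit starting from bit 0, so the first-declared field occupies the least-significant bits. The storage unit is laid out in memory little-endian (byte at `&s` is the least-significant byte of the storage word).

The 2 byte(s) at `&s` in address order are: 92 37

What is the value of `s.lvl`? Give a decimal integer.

2

[0]=0x92 [1]=0x37 (little-endian) → word 0x3792
lvl:3 @ bit 0 → (0x3792>>0)&0x7 = 0x2  ←
mode:13 @ bit 3 → (0x3792>>3)&0x1fff = 0x6f2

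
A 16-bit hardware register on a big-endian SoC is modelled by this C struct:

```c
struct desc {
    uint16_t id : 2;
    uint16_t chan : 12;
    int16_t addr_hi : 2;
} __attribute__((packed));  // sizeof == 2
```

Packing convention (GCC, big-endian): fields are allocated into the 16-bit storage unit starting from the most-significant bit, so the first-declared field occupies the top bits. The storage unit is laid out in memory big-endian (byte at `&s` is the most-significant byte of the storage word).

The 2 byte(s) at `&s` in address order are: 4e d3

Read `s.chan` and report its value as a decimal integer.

948

[0]=0x4e [1]=0xd3 (big-endian) → word 0x4ed3
id [14+:2] = (word>>14) & 0x3 = 1
chan [2+:12] = (word>>2) & 0xfff = 948  ←
addr_hi [0+:2] = (word>>0) & 0x3 = 3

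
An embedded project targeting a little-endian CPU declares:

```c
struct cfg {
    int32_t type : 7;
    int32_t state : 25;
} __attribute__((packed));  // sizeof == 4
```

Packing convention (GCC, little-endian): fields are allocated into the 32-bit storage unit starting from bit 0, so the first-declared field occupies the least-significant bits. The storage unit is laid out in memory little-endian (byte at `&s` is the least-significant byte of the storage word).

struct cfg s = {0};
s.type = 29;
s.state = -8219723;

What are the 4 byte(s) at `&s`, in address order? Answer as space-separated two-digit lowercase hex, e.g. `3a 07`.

[0+:7] type=29 & 0x7f = 0x1d; word=0x0000001d
[7+:25] state=-8219723 & 0x1ffffff = 0x18293b5; word=0xc149da9d
word = 0xc149da9d → little-endian bytes:
  [0]=0x9d  [1]=0xda  [2]=0x49  [3]=0xc1

9d da 49 c1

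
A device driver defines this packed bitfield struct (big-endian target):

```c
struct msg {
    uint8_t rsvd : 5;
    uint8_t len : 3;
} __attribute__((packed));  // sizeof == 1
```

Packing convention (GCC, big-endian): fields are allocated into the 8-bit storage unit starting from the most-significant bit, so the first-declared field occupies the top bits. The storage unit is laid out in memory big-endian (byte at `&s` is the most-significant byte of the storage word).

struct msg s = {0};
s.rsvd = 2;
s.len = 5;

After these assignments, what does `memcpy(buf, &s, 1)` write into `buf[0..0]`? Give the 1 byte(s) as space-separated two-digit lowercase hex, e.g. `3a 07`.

rsvd:5 = 2 → 0x2 << 3 → word 0x10
len:3 = 5 → 0x5 << 0 → word 0x15
word = 0x15 → big-endian bytes:
  [0]=0x15

15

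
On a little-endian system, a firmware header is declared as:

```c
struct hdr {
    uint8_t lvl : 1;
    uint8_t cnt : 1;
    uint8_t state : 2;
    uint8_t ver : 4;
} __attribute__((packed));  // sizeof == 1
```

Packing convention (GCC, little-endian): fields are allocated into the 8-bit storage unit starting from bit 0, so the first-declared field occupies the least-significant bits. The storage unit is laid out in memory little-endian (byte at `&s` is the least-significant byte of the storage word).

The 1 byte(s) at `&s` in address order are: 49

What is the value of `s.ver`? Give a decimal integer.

4

[0]=0x49 (little-endian) → word 0x49
lvl:1 @ bit 0 → (0x49>>0)&0x1 = 0x1
cnt:1 @ bit 1 → (0x49>>1)&0x1 = 0x0
state:2 @ bit 2 → (0x49>>2)&0x3 = 0x2
ver:4 @ bit 4 → (0x49>>4)&0xf = 0x4  ←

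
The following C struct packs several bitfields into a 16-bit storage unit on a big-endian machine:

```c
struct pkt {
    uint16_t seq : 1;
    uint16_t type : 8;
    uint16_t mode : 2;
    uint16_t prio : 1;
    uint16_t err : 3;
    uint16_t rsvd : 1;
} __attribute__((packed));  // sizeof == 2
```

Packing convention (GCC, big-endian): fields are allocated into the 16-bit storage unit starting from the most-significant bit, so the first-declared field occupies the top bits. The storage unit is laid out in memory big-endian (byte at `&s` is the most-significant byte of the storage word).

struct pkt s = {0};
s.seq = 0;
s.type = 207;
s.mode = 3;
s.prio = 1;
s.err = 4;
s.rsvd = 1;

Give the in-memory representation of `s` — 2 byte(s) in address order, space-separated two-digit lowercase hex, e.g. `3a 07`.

[15+:1] seq=0 & 0x1 = 0x0; word=0x0000
[7+:8] type=207 & 0xff = 0xcf; word=0x6780
[5+:2] mode=3 & 0x3 = 0x3; word=0x67e0
[4+:1] prio=1 & 0x1 = 0x1; word=0x67f0
[1+:3] err=4 & 0x7 = 0x4; word=0x67f8
[0+:1] rsvd=1 & 0x1 = 0x1; word=0x67f9
word = 0x67f9 → big-endian bytes:
  [0]=0x67  [1]=0xf9

67 f9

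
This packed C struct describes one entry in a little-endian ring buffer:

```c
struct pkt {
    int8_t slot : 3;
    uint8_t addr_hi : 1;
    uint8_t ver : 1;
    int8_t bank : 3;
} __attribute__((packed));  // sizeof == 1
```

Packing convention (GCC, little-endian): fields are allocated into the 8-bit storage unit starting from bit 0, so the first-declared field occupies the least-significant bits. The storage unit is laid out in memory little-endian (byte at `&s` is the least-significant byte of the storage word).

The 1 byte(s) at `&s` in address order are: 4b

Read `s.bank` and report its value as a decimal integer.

2

[0]=0x4b (little-endian) → word 0x4b
slot:3 @ bit 0 → (0x4b>>0)&0x7 = 0x3
addr_hi:1 @ bit 3 → (0x4b>>3)&0x1 = 0x1
ver:1 @ bit 4 → (0x4b>>4)&0x1 = 0x0
bank:3 @ bit 5 → (0x4b>>5)&0x7 = 0x2  ←
bank signed 3b, MSB=0: value = 2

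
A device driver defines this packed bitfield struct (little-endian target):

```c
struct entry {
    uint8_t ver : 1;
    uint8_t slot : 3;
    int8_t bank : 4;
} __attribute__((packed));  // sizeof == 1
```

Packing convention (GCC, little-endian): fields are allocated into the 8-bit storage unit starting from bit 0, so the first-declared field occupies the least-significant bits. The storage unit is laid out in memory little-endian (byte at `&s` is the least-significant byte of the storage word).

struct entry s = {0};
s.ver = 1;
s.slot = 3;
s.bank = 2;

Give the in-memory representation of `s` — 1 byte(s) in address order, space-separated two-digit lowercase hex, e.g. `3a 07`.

27

ver (1b) val=1 bits=0x1 at bit 0: 0x01
slot (3b) val=3 bits=0x3 at bit 1: 0x07
bank (4b) val=2 bits=0x2 at bit 4: 0x27
word = 0x27 → little-endian bytes:
  [0]=0x27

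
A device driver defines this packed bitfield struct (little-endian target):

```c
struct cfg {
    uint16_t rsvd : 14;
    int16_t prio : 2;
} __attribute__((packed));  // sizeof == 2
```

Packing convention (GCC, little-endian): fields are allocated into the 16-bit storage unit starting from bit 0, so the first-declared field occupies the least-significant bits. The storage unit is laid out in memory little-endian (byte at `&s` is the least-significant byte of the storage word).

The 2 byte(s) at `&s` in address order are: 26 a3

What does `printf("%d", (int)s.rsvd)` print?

8998

[0]=0x26 [1]=0xa3 (little-endian) → word 0xa326
rsvd [0+:14] = (word>>0) & 0x3fff = 8998  ←
prio [14+:2] = (word>>14) & 0x3 = 2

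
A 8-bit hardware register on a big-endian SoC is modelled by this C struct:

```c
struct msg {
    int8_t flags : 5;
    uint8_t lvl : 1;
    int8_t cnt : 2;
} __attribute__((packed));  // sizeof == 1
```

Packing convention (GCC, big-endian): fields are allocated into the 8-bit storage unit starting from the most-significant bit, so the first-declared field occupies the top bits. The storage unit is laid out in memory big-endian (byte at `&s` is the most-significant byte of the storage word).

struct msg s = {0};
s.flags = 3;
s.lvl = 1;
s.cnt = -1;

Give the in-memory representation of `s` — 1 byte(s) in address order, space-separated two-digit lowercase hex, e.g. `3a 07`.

[3+:5] flags=3 & 0x1f = 0x3; word=0x18
[2+:1] lvl=1 & 0x1 = 0x1; word=0x1c
[0+:2] cnt=-1 & 0x3 = 0x3; word=0x1f
word = 0x1f → big-endian bytes:
  [0]=0x1f

1f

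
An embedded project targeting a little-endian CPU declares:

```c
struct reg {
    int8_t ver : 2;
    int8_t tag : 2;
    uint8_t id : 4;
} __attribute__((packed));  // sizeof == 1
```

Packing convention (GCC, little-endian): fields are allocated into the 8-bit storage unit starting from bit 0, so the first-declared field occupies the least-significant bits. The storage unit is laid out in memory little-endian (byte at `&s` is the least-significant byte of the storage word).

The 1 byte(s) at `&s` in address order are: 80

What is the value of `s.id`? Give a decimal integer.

8

[0]=0x80 (little-endian) → word 0x80
ver:2 @ bit 0 → (0x80>>0)&0x3 = 0x0
tag:2 @ bit 2 → (0x80>>2)&0x3 = 0x0
id:4 @ bit 4 → (0x80>>4)&0xf = 0x8  ←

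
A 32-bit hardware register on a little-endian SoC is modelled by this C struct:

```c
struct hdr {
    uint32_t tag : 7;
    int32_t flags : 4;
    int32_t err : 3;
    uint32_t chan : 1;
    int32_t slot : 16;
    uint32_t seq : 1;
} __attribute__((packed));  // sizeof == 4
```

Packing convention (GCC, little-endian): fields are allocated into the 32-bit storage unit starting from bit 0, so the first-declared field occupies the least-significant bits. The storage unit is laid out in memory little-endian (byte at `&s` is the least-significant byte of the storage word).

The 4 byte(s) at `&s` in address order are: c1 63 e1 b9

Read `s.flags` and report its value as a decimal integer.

7

[0]=0xc1 [1]=0x63 [2]=0xe1 [3]=0xb9 (little-endian) → word 0xb9e163c1
tag:7 @ bit 0 → (0xb9e163c1>>0)&0x7f = 0x41
flags:4 @ bit 7 → (0xb9e163c1>>7)&0xf = 0x7  ←
err:3 @ bit 11 → (0xb9e163c1>>11)&0x7 = 0x4
chan:1 @ bit 14 → (0xb9e163c1>>14)&0x1 = 0x1
slot:16 @ bit 15 → (0xb9e163c1>>15)&0xffff = 0x73c2
seq:1 @ bit 31 → (0xb9e163c1>>31)&0x1 = 0x1
flags signed 4b, MSB=0: value = 7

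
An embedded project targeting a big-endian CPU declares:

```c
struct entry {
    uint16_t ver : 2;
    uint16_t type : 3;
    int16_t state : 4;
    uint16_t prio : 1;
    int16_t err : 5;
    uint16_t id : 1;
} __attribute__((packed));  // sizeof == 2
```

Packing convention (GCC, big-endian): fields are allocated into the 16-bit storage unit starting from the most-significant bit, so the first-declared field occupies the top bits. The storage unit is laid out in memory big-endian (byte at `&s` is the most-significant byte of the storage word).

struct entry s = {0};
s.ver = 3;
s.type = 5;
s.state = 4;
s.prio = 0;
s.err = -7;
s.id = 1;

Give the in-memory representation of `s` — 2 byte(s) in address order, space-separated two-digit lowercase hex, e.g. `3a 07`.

ea 33

[14+:2] ver=3 & 0x3 = 0x3; word=0xc000
[11+:3] type=5 & 0x7 = 0x5; word=0xe800
[7+:4] state=4 & 0xf = 0x4; word=0xea00
[6+:1] prio=0 & 0x1 = 0x0; word=0xea00
[1+:5] err=-7 & 0x1f = 0x19; word=0xea32
[0+:1] id=1 & 0x1 = 0x1; word=0xea33
word = 0xea33 → big-endian bytes:
  [0]=0xea  [1]=0x33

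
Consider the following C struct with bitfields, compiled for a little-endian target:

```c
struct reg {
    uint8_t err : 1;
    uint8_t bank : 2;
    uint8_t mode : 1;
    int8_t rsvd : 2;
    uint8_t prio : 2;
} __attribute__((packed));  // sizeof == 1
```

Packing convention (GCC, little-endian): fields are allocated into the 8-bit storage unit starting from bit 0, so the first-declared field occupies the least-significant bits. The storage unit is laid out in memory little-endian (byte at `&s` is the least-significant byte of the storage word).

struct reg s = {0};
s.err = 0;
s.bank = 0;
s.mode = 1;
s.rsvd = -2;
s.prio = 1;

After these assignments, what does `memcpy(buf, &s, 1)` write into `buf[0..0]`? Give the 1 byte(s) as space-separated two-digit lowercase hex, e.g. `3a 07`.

68

err (1b) val=0 bits=0x0 at bit 0: 0x00
bank (2b) val=0 bits=0x0 at bit 1: 0x00
mode (1b) val=1 bits=0x1 at bit 3: 0x08
rsvd (2b) val=-2 bits=0x2 at bit 4: 0x28
prio (2b) val=1 bits=0x1 at bit 6: 0x68
word = 0x68 → little-endian bytes:
  [0]=0x68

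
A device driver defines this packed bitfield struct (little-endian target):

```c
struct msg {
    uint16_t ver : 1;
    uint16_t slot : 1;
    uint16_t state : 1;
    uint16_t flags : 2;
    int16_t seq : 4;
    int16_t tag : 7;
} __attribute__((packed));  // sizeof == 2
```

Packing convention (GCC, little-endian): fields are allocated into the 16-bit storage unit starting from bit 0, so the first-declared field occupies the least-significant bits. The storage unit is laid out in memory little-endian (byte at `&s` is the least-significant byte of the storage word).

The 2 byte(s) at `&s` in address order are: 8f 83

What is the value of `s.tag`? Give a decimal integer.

[0]=0x8f [1]=0x83 (little-endian) → word 0x838f
ver:1 @ bit 0 → (0x838f>>0)&0x1 = 0x1
slot:1 @ bit 1 → (0x838f>>1)&0x1 = 0x1
state:1 @ bit 2 → (0x838f>>2)&0x1 = 0x1
flags:2 @ bit 3 → (0x838f>>3)&0x3 = 0x1
seq:4 @ bit 5 → (0x838f>>5)&0xf = 0xc
tag:7 @ bit 9 → (0x838f>>9)&0x7f = 0x41  ←
tag signed 7b, MSB=1: 65 - 128 = -63

-63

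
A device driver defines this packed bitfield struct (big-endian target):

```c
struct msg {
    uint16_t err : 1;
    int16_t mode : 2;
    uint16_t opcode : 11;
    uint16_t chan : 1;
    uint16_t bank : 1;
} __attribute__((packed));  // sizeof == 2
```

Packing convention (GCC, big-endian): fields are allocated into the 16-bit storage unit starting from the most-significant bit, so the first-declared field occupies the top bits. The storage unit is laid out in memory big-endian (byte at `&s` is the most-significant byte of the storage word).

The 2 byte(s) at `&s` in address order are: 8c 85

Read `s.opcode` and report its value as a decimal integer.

[0]=0x8c [1]=0x85 (big-endian) → word 0x8c85
err:1 @ bit 15 → (0x8c85>>15)&0x1 = 0x1
mode:2 @ bit 13 → (0x8c85>>13)&0x3 = 0x0
opcode:11 @ bit 2 → (0x8c85>>2)&0x7ff = 0x321  ←
chan:1 @ bit 1 → (0x8c85>>1)&0x1 = 0x0
bank:1 @ bit 0 → (0x8c85>>0)&0x1 = 0x1

801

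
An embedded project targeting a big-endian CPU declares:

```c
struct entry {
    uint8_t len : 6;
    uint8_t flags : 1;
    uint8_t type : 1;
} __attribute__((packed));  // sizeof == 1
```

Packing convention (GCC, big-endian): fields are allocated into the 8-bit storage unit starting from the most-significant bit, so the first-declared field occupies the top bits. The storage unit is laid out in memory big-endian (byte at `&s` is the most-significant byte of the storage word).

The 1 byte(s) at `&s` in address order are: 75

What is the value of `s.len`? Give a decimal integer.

[0]=0x75 (big-endian) → word 0x75
len:6 @ bit 2 → (0x75>>2)&0x3f = 0x1d  ←
flags:1 @ bit 1 → (0x75>>1)&0x1 = 0x0
type:1 @ bit 0 → (0x75>>0)&0x1 = 0x1

29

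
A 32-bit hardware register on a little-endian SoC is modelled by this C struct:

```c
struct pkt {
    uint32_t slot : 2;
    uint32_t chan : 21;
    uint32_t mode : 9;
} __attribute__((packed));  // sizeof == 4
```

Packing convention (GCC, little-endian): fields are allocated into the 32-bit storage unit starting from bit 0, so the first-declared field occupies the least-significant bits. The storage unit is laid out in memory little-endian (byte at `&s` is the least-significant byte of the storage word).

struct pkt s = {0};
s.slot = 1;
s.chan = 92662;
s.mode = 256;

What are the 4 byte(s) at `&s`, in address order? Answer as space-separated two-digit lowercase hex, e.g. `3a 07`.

d9 a7 05 80

[0+:2] slot=1 & 0x3 = 0x1; word=0x00000001
[2+:21] chan=92662 & 0x1fffff = 0x169f6; word=0x0005a7d9
[23+:9] mode=256 & 0x1ff = 0x100; word=0x8005a7d9
word = 0x8005a7d9 → little-endian bytes:
  [0]=0xd9  [1]=0xa7  [2]=0x05  [3]=0x80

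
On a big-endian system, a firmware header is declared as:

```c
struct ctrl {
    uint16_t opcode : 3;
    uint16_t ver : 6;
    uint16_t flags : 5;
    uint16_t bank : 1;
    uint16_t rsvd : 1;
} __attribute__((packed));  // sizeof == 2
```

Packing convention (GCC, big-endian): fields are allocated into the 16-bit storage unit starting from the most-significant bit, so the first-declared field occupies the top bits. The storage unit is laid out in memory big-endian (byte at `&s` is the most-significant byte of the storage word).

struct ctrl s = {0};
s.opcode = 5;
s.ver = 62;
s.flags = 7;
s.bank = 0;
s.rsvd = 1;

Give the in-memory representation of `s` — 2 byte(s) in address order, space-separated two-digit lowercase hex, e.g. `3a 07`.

opcode (3b) val=5 bits=0x5 at bit 13: 0xa000
ver (6b) val=62 bits=0x3e at bit 7: 0xbf00
flags (5b) val=7 bits=0x7 at bit 2: 0xbf1c
bank (1b) val=0 bits=0x0 at bit 1: 0xbf1c
rsvd (1b) val=1 bits=0x1 at bit 0: 0xbf1d
word = 0xbf1d → big-endian bytes:
  [0]=0xbf  [1]=0x1d

bf 1d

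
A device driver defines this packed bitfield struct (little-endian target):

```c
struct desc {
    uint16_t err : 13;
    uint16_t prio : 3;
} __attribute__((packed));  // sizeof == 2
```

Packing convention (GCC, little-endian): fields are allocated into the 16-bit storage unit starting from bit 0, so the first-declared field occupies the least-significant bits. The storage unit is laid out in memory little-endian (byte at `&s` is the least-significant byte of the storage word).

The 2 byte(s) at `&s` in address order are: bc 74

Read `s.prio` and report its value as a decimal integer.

3

[0]=0xbc [1]=0x74 (little-endian) → word 0x74bc
err [0+:13] = (word>>0) & 0x1fff = 5308
prio [13+:3] = (word>>13) & 0x7 = 3  ←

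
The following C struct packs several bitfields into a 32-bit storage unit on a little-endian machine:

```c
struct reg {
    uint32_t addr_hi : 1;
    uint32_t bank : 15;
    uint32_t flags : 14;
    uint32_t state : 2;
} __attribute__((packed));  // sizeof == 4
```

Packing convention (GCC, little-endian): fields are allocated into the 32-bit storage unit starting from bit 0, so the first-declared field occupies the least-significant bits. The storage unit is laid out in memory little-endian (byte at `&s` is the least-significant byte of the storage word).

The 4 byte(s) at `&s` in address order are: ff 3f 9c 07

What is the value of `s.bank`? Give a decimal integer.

8191

[0]=0xff [1]=0x3f [2]=0x9c [3]=0x07 (little-endian) → word 0x079c3fff
addr_hi [0+:1] = (word>>0) & 0x1 = 1
bank [1+:15] = (word>>1) & 0x7fff = 8191  ←
flags [16+:14] = (word>>16) & 0x3fff = 1948
state [30+:2] = (word>>30) & 0x3 = 0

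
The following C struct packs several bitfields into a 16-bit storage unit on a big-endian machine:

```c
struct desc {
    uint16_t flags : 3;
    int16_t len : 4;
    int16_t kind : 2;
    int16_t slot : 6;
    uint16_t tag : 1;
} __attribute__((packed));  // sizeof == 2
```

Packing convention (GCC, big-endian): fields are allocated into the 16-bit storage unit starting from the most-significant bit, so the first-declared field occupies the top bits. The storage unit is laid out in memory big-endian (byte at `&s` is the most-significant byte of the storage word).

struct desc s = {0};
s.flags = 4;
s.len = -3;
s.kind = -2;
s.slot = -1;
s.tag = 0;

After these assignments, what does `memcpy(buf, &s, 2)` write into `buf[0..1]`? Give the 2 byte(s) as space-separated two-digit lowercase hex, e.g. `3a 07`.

flags:3 = 4 → 0x4 << 13 → word 0x8000
len:4 = -3 → 0xd << 9 → word 0x9a00
kind:2 = -2 → 0x2 << 7 → word 0x9b00
slot:6 = -1 → 0x3f << 1 → word 0x9b7e
tag:1 = 0 → 0x0 << 0 → word 0x9b7e
word = 0x9b7e → big-endian bytes:
  [0]=0x9b  [1]=0x7e

9b 7e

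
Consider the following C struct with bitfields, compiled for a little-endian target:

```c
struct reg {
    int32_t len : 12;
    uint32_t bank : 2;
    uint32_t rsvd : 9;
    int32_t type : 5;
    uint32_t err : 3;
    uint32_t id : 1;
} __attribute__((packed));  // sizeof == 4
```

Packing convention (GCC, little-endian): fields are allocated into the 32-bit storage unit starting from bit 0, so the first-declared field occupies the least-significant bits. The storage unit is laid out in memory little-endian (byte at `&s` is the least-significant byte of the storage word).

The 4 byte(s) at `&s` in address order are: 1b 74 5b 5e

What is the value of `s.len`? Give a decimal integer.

[0]=0x1b [1]=0x74 [2]=0x5b [3]=0x5e (little-endian) → word 0x5e5b741b
len [0+:12] = (word>>0) & 0xfff = 1051  ←
bank [12+:2] = (word>>12) & 0x3 = 3
rsvd [14+:9] = (word>>14) & 0x1ff = 365
type [23+:5] = (word>>23) & 0x1f = 28
err [28+:3] = (word>>28) & 0x7 = 5
id [31+:1] = (word>>31) & 0x1 = 0
len signed 12b, MSB=0: value = 1051

1051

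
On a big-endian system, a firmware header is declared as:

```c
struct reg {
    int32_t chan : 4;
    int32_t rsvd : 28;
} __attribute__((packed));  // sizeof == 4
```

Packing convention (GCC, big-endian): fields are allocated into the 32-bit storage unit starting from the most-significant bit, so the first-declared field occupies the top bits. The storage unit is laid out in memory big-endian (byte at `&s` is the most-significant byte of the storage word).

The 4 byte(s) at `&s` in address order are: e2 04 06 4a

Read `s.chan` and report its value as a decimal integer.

-2

[0]=0xe2 [1]=0x04 [2]=0x06 [3]=0x4a (big-endian) → word 0xe204064a
chan:4 @ bit 28 → (0xe204064a>>28)&0xf = 0xe  ←
rsvd:28 @ bit 0 → (0xe204064a>>0)&0xfffffff = 0x204064a
chan signed 4b, MSB=1: 14 - 16 = -2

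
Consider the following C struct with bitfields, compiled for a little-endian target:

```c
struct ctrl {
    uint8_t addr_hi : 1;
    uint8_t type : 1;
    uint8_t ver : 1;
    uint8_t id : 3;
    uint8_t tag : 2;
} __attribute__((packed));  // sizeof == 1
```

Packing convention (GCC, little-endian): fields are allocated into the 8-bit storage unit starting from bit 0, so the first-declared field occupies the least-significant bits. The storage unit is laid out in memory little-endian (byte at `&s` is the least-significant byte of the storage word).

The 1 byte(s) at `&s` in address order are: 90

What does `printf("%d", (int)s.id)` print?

2

[0]=0x90 (little-endian) → word 0x90
addr_hi:1 @ bit 0 → (0x90>>0)&0x1 = 0x0
type:1 @ bit 1 → (0x90>>1)&0x1 = 0x0
ver:1 @ bit 2 → (0x90>>2)&0x1 = 0x0
id:3 @ bit 3 → (0x90>>3)&0x7 = 0x2  ←
tag:2 @ bit 6 → (0x90>>6)&0x3 = 0x2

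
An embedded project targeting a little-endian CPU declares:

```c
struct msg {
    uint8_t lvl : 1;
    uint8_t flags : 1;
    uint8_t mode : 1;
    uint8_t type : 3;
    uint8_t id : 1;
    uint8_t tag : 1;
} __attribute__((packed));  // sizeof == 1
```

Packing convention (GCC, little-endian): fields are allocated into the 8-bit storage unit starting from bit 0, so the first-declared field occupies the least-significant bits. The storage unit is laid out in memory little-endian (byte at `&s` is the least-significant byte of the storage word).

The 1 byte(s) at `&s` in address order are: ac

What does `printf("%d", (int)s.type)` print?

[0]=0xac (little-endian) → word 0xac
lvl [0+:1] = (word>>0) & 0x1 = 0
flags [1+:1] = (word>>1) & 0x1 = 0
mode [2+:1] = (word>>2) & 0x1 = 1
type [3+:3] = (word>>3) & 0x7 = 5  ←
id [6+:1] = (word>>6) & 0x1 = 0
tag [7+:1] = (word>>7) & 0x1 = 1

5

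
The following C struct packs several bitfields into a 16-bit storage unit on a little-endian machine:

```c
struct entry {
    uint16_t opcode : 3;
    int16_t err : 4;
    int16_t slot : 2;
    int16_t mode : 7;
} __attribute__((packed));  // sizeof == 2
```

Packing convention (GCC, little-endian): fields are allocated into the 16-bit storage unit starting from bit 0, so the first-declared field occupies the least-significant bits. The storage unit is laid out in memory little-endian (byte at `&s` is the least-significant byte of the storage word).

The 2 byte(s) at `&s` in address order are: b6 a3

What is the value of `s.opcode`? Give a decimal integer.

6

[0]=0xb6 [1]=0xa3 (little-endian) → word 0xa3b6
opcode:3 @ bit 0 → (0xa3b6>>0)&0x7 = 0x6  ←
err:4 @ bit 3 → (0xa3b6>>3)&0xf = 0x6
slot:2 @ bit 7 → (0xa3b6>>7)&0x3 = 0x3
mode:7 @ bit 9 → (0xa3b6>>9)&0x7f = 0x51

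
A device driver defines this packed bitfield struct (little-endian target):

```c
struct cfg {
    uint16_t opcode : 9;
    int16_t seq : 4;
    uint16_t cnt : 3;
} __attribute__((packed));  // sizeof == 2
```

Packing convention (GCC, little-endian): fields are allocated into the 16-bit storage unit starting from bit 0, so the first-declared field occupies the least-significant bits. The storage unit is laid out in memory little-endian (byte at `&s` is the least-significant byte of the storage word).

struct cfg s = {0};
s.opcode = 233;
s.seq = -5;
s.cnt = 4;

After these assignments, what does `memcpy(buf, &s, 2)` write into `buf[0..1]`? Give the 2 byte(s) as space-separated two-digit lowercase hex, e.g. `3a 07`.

e9 96

opcode (9b) val=233 bits=0xe9 at bit 0: 0x00e9
seq (4b) val=-5 bits=0xb at bit 9: 0x16e9
cnt (3b) val=4 bits=0x4 at bit 13: 0x96e9
word = 0x96e9 → little-endian bytes:
  [0]=0xe9  [1]=0x96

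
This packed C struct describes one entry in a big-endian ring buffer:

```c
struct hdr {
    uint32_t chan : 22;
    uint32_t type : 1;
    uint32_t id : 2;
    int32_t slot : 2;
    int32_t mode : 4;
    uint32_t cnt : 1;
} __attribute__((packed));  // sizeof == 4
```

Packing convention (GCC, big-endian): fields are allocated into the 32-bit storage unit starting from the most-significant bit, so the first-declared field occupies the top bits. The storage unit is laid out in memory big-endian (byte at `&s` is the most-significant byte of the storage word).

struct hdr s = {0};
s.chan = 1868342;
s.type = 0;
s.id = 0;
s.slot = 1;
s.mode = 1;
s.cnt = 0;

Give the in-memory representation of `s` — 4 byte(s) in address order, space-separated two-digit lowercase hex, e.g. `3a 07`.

chan (22b) val=1868342 bits=0x1c8236 at bit 10: 0x7208d800
type (1b) val=0 bits=0x0 at bit 9: 0x7208d800
id (2b) val=0 bits=0x0 at bit 7: 0x7208d800
slot (2b) val=1 bits=0x1 at bit 5: 0x7208d820
mode (4b) val=1 bits=0x1 at bit 1: 0x7208d822
cnt (1b) val=0 bits=0x0 at bit 0: 0x7208d822
word = 0x7208d822 → big-endian bytes:
  [0]=0x72  [1]=0x08  [2]=0xd8  [3]=0x22

72 08 d8 22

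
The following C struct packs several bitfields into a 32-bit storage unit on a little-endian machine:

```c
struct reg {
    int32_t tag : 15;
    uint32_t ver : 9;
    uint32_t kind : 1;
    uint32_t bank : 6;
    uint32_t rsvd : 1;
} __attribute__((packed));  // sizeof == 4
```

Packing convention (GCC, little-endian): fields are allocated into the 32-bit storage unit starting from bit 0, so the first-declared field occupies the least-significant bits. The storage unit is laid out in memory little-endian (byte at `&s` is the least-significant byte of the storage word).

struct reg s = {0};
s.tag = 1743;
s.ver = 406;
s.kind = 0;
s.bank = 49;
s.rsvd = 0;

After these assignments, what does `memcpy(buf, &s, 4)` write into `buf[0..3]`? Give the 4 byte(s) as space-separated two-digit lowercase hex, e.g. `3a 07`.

cf 06 cb 62

tag:15 = 1743 → 0x6cf << 0 → word 0x000006cf
ver:9 = 406 → 0x196 << 15 → word 0x00cb06cf
kind:1 = 0 → 0x0 << 24 → word 0x00cb06cf
bank:6 = 49 → 0x31 << 25 → word 0x62cb06cf
rsvd:1 = 0 → 0x0 << 31 → word 0x62cb06cf
word = 0x62cb06cf → little-endian bytes:
  [0]=0xcf  [1]=0x06  [2]=0xcb  [3]=0x62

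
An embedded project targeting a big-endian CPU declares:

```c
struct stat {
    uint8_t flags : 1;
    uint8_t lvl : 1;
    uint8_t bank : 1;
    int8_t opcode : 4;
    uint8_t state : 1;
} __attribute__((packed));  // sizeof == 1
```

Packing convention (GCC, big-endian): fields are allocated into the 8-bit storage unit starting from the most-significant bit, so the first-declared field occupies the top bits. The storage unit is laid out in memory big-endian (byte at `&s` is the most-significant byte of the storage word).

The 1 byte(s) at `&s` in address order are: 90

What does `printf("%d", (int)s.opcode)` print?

[0]=0x90 (big-endian) → word 0x90
flags [7+:1] = (word>>7) & 0x1 = 1
lvl [6+:1] = (word>>6) & 0x1 = 0
bank [5+:1] = (word>>5) & 0x1 = 0
opcode [1+:4] = (word>>1) & 0xf = 8  ←
state [0+:1] = (word>>0) & 0x1 = 0
opcode signed 4b, MSB=1: 8 - 16 = -8

-8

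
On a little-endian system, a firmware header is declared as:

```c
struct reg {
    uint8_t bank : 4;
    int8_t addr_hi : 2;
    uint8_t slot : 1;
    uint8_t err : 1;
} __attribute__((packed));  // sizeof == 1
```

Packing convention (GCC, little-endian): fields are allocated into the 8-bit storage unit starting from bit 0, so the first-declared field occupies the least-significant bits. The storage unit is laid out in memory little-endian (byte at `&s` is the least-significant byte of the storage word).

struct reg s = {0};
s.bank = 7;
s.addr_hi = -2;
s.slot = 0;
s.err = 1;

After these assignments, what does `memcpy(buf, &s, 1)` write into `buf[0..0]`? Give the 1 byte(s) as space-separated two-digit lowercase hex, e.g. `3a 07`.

[0+:4] bank=7 & 0xf = 0x7; word=0x07
[4+:2] addr_hi=-2 & 0x3 = 0x2; word=0x27
[6+:1] slot=0 & 0x1 = 0x0; word=0x27
[7+:1] err=1 & 0x1 = 0x1; word=0xa7
word = 0xa7 → little-endian bytes:
  [0]=0xa7

a7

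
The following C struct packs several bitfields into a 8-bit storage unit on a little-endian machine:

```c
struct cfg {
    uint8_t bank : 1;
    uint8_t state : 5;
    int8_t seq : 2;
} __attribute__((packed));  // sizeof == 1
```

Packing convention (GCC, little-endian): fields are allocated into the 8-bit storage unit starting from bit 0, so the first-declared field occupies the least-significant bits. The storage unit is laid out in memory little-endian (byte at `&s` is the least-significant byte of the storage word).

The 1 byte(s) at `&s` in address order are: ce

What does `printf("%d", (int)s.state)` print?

7

[0]=0xce (little-endian) → word 0xce
bank:1 @ bit 0 → (0xce>>0)&0x1 = 0x0
state:5 @ bit 1 → (0xce>>1)&0x1f = 0x7  ←
seq:2 @ bit 6 → (0xce>>6)&0x3 = 0x3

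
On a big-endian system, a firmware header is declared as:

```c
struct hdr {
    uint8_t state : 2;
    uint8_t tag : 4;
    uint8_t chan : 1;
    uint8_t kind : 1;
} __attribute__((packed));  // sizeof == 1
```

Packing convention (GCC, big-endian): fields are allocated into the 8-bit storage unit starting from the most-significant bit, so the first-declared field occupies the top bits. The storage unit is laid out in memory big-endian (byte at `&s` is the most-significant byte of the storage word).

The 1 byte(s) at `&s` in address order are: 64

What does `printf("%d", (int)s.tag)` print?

9

[0]=0x64 (big-endian) → word 0x64
state [6+:2] = (word>>6) & 0x3 = 1
tag [2+:4] = (word>>2) & 0xf = 9  ←
chan [1+:1] = (word>>1) & 0x1 = 0
kind [0+:1] = (word>>0) & 0x1 = 0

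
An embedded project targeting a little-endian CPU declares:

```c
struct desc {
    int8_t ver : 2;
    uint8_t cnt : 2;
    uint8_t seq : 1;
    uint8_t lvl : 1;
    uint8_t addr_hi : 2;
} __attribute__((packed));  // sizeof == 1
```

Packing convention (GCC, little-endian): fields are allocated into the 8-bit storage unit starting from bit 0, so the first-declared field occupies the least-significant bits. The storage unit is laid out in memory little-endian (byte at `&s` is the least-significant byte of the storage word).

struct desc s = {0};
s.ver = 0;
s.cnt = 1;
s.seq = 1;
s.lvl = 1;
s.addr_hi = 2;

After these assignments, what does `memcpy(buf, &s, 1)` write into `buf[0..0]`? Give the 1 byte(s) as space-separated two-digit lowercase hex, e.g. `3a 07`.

ver (2b) val=0 bits=0x0 at bit 0: 0x00
cnt (2b) val=1 bits=0x1 at bit 2: 0x04
seq (1b) val=1 bits=0x1 at bit 4: 0x14
lvl (1b) val=1 bits=0x1 at bit 5: 0x34
addr_hi (2b) val=2 bits=0x2 at bit 6: 0xb4
word = 0xb4 → little-endian bytes:
  [0]=0xb4

b4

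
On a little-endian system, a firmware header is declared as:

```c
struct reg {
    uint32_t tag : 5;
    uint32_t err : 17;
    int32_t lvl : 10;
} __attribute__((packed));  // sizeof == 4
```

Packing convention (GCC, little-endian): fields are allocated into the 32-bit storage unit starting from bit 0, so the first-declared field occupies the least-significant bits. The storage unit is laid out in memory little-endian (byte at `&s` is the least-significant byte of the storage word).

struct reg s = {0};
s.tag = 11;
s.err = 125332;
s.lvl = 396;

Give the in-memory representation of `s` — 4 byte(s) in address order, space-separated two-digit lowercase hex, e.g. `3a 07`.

tag (5b) val=11 bits=0xb at bit 0: 0x0000000b
err (17b) val=125332 bits=0x1e994 at bit 5: 0x003d328b
lvl (10b) val=396 bits=0x18c at bit 22: 0x633d328b
word = 0x633d328b → little-endian bytes:
  [0]=0x8b  [1]=0x32  [2]=0x3d  [3]=0x63

8b 32 3d 63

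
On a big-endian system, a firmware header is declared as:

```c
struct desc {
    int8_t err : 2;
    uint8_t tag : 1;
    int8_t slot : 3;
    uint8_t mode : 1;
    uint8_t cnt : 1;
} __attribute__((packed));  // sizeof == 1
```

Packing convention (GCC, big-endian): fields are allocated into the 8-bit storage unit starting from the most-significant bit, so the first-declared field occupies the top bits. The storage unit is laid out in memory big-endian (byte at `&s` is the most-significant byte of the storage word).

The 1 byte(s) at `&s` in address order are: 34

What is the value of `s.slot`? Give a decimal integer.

-3

[0]=0x34 (big-endian) → word 0x34
err [6+:2] = (word>>6) & 0x3 = 0
tag [5+:1] = (word>>5) & 0x1 = 1
slot [2+:3] = (word>>2) & 0x7 = 5  ←
mode [1+:1] = (word>>1) & 0x1 = 0
cnt [0+:1] = (word>>0) & 0x1 = 0
slot signed 3b, MSB=1: 5 - 8 = -3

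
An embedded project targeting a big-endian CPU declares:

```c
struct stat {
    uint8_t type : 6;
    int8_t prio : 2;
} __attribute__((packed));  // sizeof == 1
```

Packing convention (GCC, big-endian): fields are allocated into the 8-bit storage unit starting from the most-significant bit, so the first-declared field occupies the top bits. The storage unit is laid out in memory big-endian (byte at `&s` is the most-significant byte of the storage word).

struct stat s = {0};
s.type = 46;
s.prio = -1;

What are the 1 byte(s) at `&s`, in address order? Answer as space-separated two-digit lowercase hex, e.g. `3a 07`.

type (6b) val=46 bits=0x2e at bit 2: 0xb8
prio (2b) val=-1 bits=0x3 at bit 0: 0xbb
word = 0xbb → big-endian bytes:
  [0]=0xbb

bb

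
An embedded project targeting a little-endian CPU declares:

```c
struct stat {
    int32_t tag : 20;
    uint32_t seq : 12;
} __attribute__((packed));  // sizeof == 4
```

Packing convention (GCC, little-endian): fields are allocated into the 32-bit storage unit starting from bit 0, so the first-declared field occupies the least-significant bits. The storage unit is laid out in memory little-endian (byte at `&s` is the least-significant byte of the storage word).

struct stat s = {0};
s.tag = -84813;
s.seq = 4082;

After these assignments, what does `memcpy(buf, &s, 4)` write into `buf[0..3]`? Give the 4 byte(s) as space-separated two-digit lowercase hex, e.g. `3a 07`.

b3 b4 2e ff

tag:20 = -84813 → 0xeb4b3 << 0 → word 0x000eb4b3
seq:12 = 4082 → 0xff2 << 20 → word 0xff2eb4b3
word = 0xff2eb4b3 → little-endian bytes:
  [0]=0xb3  [1]=0xb4  [2]=0x2e  [3]=0xff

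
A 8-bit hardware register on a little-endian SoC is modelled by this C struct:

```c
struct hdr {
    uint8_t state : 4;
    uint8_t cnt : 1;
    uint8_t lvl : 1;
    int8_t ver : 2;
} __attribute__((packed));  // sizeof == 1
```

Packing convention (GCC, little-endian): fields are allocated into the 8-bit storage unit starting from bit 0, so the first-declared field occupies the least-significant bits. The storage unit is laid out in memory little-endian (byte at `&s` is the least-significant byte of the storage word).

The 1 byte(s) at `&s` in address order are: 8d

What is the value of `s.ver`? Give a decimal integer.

-2

[0]=0x8d (little-endian) → word 0x8d
state:4 @ bit 0 → (0x8d>>0)&0xf = 0xd
cnt:1 @ bit 4 → (0x8d>>4)&0x1 = 0x0
lvl:1 @ bit 5 → (0x8d>>5)&0x1 = 0x0
ver:2 @ bit 6 → (0x8d>>6)&0x3 = 0x2  ←
ver signed 2b, MSB=1: 2 - 4 = -2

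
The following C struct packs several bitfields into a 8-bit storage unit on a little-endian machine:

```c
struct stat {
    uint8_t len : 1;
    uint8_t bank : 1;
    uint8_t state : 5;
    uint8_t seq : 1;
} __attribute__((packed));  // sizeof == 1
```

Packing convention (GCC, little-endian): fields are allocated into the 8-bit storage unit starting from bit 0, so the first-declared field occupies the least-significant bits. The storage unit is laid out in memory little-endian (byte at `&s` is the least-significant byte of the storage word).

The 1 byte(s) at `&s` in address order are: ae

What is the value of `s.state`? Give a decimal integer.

11

[0]=0xae (little-endian) → word 0xae
len [0+:1] = (word>>0) & 0x1 = 0
bank [1+:1] = (word>>1) & 0x1 = 1
state [2+:5] = (word>>2) & 0x1f = 11  ←
seq [7+:1] = (word>>7) & 0x1 = 1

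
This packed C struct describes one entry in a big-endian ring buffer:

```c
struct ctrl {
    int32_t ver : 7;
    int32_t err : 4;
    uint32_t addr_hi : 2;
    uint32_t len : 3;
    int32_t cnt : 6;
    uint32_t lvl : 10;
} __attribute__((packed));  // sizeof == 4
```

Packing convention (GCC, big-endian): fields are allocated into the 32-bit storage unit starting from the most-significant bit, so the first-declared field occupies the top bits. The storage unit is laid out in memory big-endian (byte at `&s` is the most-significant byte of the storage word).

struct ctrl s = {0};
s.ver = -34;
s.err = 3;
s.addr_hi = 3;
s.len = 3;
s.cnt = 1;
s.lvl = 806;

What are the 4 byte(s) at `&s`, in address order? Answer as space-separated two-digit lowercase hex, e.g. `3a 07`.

bc 7b 07 26

[25+:7] ver=-34 & 0x7f = 0x5e; word=0xbc000000
[21+:4] err=3 & 0xf = 0x3; word=0xbc600000
[19+:2] addr_hi=3 & 0x3 = 0x3; word=0xbc780000
[16+:3] len=3 & 0x7 = 0x3; word=0xbc7b0000
[10+:6] cnt=1 & 0x3f = 0x1; word=0xbc7b0400
[0+:10] lvl=806 & 0x3ff = 0x326; word=0xbc7b0726
word = 0xbc7b0726 → big-endian bytes:
  [0]=0xbc  [1]=0x7b  [2]=0x07  [3]=0x26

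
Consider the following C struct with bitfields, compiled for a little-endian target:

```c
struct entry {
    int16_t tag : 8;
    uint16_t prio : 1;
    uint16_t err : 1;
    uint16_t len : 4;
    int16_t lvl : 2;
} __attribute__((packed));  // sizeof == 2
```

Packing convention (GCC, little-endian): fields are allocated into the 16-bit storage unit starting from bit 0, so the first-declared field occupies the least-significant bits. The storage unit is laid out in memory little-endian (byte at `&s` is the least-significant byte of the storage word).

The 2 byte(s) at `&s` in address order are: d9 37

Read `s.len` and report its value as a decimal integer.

[0]=0xd9 [1]=0x37 (little-endian) → word 0x37d9
tag [0+:8] = (word>>0) & 0xff = 217
prio [8+:1] = (word>>8) & 0x1 = 1
err [9+:1] = (word>>9) & 0x1 = 1
len [10+:4] = (word>>10) & 0xf = 13  ←
lvl [14+:2] = (word>>14) & 0x3 = 0

13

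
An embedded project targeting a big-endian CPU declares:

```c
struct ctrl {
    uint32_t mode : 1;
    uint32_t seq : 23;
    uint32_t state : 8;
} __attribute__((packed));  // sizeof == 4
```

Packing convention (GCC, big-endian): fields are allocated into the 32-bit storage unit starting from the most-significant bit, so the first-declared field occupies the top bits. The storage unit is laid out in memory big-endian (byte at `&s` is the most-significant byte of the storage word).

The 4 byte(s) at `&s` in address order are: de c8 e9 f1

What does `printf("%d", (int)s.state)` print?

[0]=0xde [1]=0xc8 [2]=0xe9 [3]=0xf1 (big-endian) → word 0xdec8e9f1
mode:1 @ bit 31 → (0xdec8e9f1>>31)&0x1 = 0x1
seq:23 @ bit 8 → (0xdec8e9f1>>8)&0x7fffff = 0x5ec8e9
state:8 @ bit 0 → (0xdec8e9f1>>0)&0xff = 0xf1  ←

241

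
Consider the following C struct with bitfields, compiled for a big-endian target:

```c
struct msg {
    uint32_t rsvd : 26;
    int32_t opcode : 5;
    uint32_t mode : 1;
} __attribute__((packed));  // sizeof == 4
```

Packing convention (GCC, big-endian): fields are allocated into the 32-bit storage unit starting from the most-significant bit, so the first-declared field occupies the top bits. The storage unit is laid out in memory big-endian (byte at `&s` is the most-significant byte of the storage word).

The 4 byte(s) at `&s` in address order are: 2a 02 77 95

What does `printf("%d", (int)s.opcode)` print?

[0]=0x2a [1]=0x02 [2]=0x77 [3]=0x95 (big-endian) → word 0x2a027795
rsvd:26 @ bit 6 → (0x2a027795>>6)&0x3ffffff = 0xa809de
opcode:5 @ bit 1 → (0x2a027795>>1)&0x1f = 0xa  ←
mode:1 @ bit 0 → (0x2a027795>>0)&0x1 = 0x1
opcode signed 5b, MSB=0: value = 10

10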